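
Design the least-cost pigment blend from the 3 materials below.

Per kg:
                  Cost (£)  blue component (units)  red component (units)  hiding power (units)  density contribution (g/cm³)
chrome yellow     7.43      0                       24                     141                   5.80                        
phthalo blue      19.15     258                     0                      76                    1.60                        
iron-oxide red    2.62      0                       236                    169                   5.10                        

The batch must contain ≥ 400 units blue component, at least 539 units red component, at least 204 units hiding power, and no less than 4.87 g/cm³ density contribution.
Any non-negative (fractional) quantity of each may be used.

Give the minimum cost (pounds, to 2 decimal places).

Let x1 = kg of chrome yellow, x2 = kg of phthalo blue, x3 = kg of iron-oxide red.
Minimize 7.43x1 + 19.15x2 + 2.62x3 with:
  258x2 ≥ 400   (blue component)
  24x1 + 236x3 ≥ 539   (red component)
  141x1 + 76x2 + 169x3 ≥ 204   (hiding power)
  5.8x1 + 1.6x2 + 5.1x3 ≥ 4.87   (density contribution)
  x1, x2, x3 ≥ 0.
The cheapest feasible vertex uses only phthalo blue, iron-oxide red; chrome yellow is not used. The blue component and red component requirements are met with equality.
Solving gives x2 = 1.55, x3 = 2.284.
Cost = 19.15·1.55 + 2.62·2.284 = 35.6666.

£35.67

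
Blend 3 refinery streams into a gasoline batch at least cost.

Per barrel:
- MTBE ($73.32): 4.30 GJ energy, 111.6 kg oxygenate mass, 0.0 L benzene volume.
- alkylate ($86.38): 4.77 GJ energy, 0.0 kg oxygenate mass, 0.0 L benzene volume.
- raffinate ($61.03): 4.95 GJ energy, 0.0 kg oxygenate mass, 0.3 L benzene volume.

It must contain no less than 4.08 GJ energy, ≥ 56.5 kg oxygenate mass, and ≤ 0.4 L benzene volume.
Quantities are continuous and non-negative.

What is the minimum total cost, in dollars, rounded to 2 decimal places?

Let x1 = barrels of MTBE, x2 = barrels of alkylate, x3 = barrels of raffinate.
min 73.32x1 + 86.38x2 + 61.03x3 with:
  4.3x1 + 4.77x2 + 4.95x3 ≥ 4.08   (energy)
  111.6x1 ≥ 56.5   (oxygenate mass)
  0.3x3 ≤ 0.4   (benzene volume)
  x1, x2, x3 ≥ 0.
At the optimum only MTBE, raffinate are positive (alkylate = 0). Binding constraints: energy and oxygenate mass.
Solving gives x1 = 0.50627, x3 = 0.38445.
Total cost: 73.32·0.50627 + 61.03·0.38445 = 60.5827.

$60.58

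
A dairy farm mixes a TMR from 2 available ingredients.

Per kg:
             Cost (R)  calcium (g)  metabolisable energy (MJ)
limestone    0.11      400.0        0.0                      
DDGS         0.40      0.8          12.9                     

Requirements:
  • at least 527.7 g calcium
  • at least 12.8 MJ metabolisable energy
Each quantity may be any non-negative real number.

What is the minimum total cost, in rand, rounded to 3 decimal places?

R0.542

This is a linear program. Let x1 = kg of limestone, x2 = kg of DDGS.
Minimise 0.11x1 + 0.4x2 with:
  400x1 + 0.8x2 ≥ 527.7   (calcium)
  12.9x2 ≥ 12.8   (metabolisable energy)
  x1, x2 ≥ 0.
Both inputs are positive at the optimum. The calcium and metabolisable energy requirements are met with equality.
Solving gives x1 = 1.317, x2 = 0.9922.
Hence cost = 0.11·1.317 + 0.4·0.9922 = R0.54175.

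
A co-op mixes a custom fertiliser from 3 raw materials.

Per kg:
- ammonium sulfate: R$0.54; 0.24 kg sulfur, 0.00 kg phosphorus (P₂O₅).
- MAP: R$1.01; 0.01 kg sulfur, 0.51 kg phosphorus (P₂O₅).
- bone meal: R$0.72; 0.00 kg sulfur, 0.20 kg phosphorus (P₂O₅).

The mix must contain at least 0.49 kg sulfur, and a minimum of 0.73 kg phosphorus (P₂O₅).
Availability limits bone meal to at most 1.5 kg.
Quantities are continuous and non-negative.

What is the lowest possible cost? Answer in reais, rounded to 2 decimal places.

Let x1 = kg of ammonium sulfate, x2 = kg of MAP, x3 = kg of bone meal.
min 0.54x1 + 1.01x2 + 0.72x3 with:
  0.24x1 + 0.01x2 ≥ 0.49   (sulfur)
  0.51x2 + 0.2x3 ≥ 0.73   (phosphorus (P₂O₅))
  x3 ≤ 1.5
  x1, x2, x3 ≥ 0.
The optimal basis is {ammonium sulfate, MAP}; bone meal drops out. The sulfur and phosphorus (P₂O₅) requirements are met with equality.
That vertex is x1 = 1.982, x2 = 1.431.
Cost = 0.54·1.982 + 1.01·1.431 = 2.5156.

R$2.52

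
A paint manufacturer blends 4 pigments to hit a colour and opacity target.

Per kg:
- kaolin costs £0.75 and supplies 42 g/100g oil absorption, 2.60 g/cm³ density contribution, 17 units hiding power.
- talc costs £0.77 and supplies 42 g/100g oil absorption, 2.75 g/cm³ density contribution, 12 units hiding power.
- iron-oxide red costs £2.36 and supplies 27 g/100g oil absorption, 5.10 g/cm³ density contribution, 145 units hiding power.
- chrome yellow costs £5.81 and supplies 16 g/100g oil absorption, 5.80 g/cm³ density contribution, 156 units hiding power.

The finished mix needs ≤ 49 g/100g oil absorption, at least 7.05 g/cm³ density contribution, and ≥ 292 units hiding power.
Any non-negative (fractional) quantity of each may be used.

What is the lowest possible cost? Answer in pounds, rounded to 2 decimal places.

£6.10

Let x1 = kg of kaolin, x2 = kg of talc, x3 = kg of iron-oxide red, x4 = kg of chrome yellow.
Minimize 0.75x1 + 0.77x2 + 2.36x3 + 5.81x4 s.t.:
  42x1 + 42x2 + 27x3 + 16x4 ≤ 49   (oil absorption)
  2.6x1 + 2.75x2 + 5.1x3 + 5.8x4 ≥ 7.05   (density contribution)
  17x1 + 12x2 + 145x3 + 156x4 ≥ 292   (hiding power)
  x1, x2, x3, x4 ≥ 0.
The minimum-cost mix takes nothing from kaolin, talc — only iron-oxide red, chrome yellow. The oil absorption and hiding power requirements are met with equality.
That vertex is x3 = 1.571, x4 = 0.4117.
Objective = 2.36·1.571 + 5.81·0.4117 = 6.0995.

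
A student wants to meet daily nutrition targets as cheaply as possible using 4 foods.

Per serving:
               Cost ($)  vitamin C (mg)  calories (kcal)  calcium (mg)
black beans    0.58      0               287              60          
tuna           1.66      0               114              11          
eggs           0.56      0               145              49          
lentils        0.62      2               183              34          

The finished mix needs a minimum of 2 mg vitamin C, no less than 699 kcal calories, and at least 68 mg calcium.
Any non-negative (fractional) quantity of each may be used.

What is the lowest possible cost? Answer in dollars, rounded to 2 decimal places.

Treat it as an LP. Let x1 = servings of black beans, x2 = servings of tuna, x3 = servings of eggs, x4 = servings of lentils.
Minimize 0.58x1 + 1.66x2 + 0.56x3 + 0.62x4 s.t.:
  2x4 ≥ 2   (vitamin C)
  287x1 + 114x2 + 145x3 + 183x4 ≥ 699   (calories)
  60x1 + 11x2 + 49x3 + 34x4 ≥ 68   (calcium)
  x1, x2, x3, x4 ≥ 0.
The optimal basis is {black beans, lentils}; tuna, eggs drop out. Binding constraints: vitamin C and calories.
Solving gives x1 = 1.798, x4 = 1.
Hence cost = 0.58·1.798 + 0.62·1 = $1.6628.

$1.66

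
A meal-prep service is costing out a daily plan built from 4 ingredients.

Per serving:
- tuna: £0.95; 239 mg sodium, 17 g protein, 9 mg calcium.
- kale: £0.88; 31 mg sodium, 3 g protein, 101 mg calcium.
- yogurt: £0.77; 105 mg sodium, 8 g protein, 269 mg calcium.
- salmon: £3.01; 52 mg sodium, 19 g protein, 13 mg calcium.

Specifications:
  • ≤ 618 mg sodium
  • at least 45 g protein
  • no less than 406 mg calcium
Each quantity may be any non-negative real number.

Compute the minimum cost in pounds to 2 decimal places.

£3.02

Treat it as an LP. Let x1 = servings of tuna, x2 = servings of kale, x3 = servings of yogurt, x4 = servings of salmon.
min 0.95x1 + 0.88x2 + 0.77x3 + 3.01x4 s.t.:
  239x1 + 31x2 + 105x3 + 52x4 ≤ 618   (sodium)
  17x1 + 3x2 + 8x3 + 19x4 ≥ 45   (protein)
  9x1 + 101x2 + 269x3 + 13x4 ≥ 406   (calcium)
  x1, x2, x3, x4 ≥ 0.
The cheapest feasible vertex uses only tuna, yogurt, salmon; kale is not used. There the sodium, protein, calcium constraints are tight.
That vertex is x1 = 1.948, x3 = 1.443, x4 = 0.01797.
Hence cost = 0.95·1.948 + 0.77·1.443 + 3.01·0.01797 = £3.0158.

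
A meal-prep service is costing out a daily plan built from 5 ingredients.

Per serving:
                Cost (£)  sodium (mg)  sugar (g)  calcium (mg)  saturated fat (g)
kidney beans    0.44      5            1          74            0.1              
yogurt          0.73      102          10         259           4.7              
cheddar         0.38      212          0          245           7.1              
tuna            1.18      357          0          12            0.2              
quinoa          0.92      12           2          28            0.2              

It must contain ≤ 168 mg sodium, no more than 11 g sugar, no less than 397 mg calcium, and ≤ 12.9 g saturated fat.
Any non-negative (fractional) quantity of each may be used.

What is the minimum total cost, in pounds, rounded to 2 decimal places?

£1.23

Let x1 = servings of kidney beans, x2 = servings of yogurt, x3 = servings of cheddar, x4 = servings of tuna, x5 = servings of quinoa.
Minimize 0.44x1 + 0.73x2 + 0.38x3 + 1.18x4 + 0.92x5 subject to:
  5x1 + 102x2 + 212x3 + 357x4 + 12x5 ≤ 168   (sodium)
  1x1 + 10x2 + 2x5 ≤ 11   (sugar)
  74x1 + 259x2 + 245x3 + 12x4 + 28x5 ≥ 397   (calcium)
  0.1x1 + 4.7x2 + 7.1x3 + 0.2x4 + 0.2x5 ≤ 12.9   (saturated fat)
  x1, x2, x3, x4, x5 ≥ 0.
The minimum-cost mix takes nothing from tuna, quinoa — only kidney beans, yogurt, cheddar. The sodium, sugar, calcium requirements are met with equality.
So kidney beans = 0.88 servings, yogurt = 1.012 servings, cheddar = 0.2848 servings.
Cost = 0.44·0.88 + 0.73·1.012 + 0.38·0.2848 = 1.2342.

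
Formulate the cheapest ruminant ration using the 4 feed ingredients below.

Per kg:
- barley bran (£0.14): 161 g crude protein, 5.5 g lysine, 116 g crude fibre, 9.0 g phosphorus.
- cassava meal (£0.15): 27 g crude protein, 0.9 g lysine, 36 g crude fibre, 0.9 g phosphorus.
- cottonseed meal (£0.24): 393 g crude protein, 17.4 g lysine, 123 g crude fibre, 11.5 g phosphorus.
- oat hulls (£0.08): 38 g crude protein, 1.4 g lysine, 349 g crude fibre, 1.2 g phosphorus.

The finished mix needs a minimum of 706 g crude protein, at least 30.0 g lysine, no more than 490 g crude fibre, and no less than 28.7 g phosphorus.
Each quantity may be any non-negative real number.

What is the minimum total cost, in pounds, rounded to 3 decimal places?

This is a linear program. Let x1 = kg of barley bran, x2 = kg of cassava meal, x3 = kg of cottonseed meal, x4 = kg of oat hulls.
Minimise 0.14x1 + 0.15x2 + 0.24x3 + 0.08x4 subject to:
  161x1 + 27x2 + 393x3 + 38x4 ≥ 706   (crude protein)
  5.5x1 + 0.9x2 + 17.4x3 + 1.4x4 ≥ 30   (lysine)
  116x1 + 36x2 + 123x3 + 349x4 ≤ 490   (crude fibre)
  9x1 + 0.9x2 + 11.5x3 + 1.2x4 ≥ 28.7   (phosphorus)
  x1, x2, x3, x4 ≥ 0.
The optimal basis is {barley bran, cottonseed meal}; cassava meal, oat hulls drop out. Binding constraints: lysine and phosphorus.
Optimal quantities: barley bran = 1.654 kg, cottonseed meal = 1.201 kg.
Cost = 0.14·1.654 + 0.24·1.201 = 0.51980.

£0.520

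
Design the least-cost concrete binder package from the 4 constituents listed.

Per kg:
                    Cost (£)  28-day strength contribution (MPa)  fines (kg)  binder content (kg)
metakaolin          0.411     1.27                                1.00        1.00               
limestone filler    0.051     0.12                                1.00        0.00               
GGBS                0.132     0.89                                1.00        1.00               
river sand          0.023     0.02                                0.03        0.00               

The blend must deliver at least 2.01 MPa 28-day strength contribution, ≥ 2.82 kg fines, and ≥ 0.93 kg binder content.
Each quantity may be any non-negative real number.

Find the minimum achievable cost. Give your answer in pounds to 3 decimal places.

Let x1 = kg of metakaolin, x2 = kg of limestone filler, x3 = kg of GGBS, x4 = kg of river sand.
Minimise 0.411x1 + 0.051x2 + 0.132x3 + 0.023x4 with:
  1.27x1 + 0.12x2 + 0.89x3 + 0.02x4 ≥ 2.01   (28-day strength contribution)
  1x1 + 1x2 + 1x3 + 0.03x4 ≥ 2.82   (fines)
  1x1 + 1x3 ≥ 0.93   (binder content)
  x1, x2, x3, x4 ≥ 0.
At the optimum only limestone filler, GGBS are positive (metakaolin, river sand = 0). There the 28-day strength contribution and fines constraints are tight.
So limestone filler = 0.6491 kg, GGBS = 2.171 kg.
Total cost: 0.051·0.6491 + 0.132·2.171 = 0.31968.

£0.320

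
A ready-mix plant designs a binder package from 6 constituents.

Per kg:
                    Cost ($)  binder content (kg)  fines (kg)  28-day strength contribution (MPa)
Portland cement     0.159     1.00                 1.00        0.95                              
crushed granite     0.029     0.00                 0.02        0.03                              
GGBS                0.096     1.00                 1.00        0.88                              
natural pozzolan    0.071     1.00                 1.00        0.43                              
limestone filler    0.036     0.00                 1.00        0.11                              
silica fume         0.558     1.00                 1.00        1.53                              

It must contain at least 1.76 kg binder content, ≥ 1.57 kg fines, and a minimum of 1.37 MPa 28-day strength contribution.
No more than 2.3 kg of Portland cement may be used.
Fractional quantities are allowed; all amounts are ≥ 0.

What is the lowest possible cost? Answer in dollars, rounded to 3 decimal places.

Let x1 = kg of Portland cement, x2 = kg of crushed granite, x3 = kg of GGBS, x4 = kg of natural pozzolan, x5 = kg of limestone filler, x6 = kg of silica fume.
Minimise 0.159x1 + 0.029x2 + 0.096x3 + 0.071x4 + 0.036x5 + 0.558x6 s.t.:
  1x1 + 1x3 + 1x4 + 1x6 ≥ 1.76   (binder content)
  1x1 + 0.02x2 + 1x3 + 1x4 + 1x5 + 1x6 ≥ 1.57   (fines)
  0.95x1 + 0.03x2 + 0.88x3 + 0.43x4 + 0.11x5 + 1.53x6 ≥ 1.37   (28-day strength contribution)
  x1 ≤ 2.3
  x1, x2, x3, x4, x5, x6 ≥ 0.
The optimal basis is {GGBS, natural pozzolan}; Portland cement, crushed granite, limestone filler, silica fume drop out. Binding constraints: binder content and 28-day strength contribution.
Solving gives x3 = 1.363, x4 = 0.3973.
Cost = 0.096·1.363 + 0.071·0.3973 = 0.15906.

$0.159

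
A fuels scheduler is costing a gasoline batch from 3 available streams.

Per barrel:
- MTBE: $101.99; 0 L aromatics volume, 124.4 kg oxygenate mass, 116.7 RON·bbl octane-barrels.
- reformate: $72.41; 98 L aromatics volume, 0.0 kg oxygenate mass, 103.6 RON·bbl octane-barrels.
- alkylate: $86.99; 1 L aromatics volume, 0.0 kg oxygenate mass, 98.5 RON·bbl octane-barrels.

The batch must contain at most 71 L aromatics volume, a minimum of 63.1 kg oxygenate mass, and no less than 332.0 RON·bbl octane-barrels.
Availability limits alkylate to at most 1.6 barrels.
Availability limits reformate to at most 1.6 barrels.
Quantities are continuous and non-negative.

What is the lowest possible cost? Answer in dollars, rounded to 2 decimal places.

This is a linear program. Let x1 = barrels of MTBE, x2 = barrels of reformate, x3 = barrels of alkylate.
Minimise 101.99x1 + 72.41x2 + 86.99x3 s.t.:
  98x2 + 1x3 ≤ 71   (aromatics volume)
  124.4x1 ≥ 63.1   (oxygenate mass)
  116.7x1 + 103.6x2 + 98.5x3 ≥ 332   (octane-barrels)
  x3 ≤ 1.6
  x2 ≤ 1.6
  x1, x2, x3 ≥ 0.
The optimal basis is {MTBE, reformate}; alkylate drops out. The aromatics volume and octane-barrels requirements are met with equality.
So MTBE = 2.20174 barrels, reformate = 0.72449 barrels.
Objective = 101.99·2.20174 + 72.41·0.72449 = 277.0158.

$277.02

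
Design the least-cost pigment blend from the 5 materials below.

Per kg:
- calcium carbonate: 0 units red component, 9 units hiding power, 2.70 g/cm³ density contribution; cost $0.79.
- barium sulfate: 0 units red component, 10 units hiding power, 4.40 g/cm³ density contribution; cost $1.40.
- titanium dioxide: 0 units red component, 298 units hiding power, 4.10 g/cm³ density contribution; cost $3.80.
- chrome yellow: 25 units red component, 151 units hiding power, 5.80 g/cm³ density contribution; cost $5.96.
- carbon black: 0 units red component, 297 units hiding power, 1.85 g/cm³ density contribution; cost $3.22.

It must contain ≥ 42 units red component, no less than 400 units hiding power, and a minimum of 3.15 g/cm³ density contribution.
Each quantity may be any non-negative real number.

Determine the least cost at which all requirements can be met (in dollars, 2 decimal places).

This is a linear program. Let x1 = kg of calcium carbonate, x2 = kg of barium sulfate, x3 = kg of titanium dioxide, x4 = kg of chrome yellow, x5 = kg of carbon black.
min 0.79x1 + 1.4x2 + 3.8x3 + 5.96x4 + 3.22x5 subject to:
  25x4 ≥ 42   (red component)
  9x1 + 10x2 + 298x3 + 151x4 + 297x5 ≥ 400   (hiding power)
  2.7x1 + 4.4x2 + 4.1x3 + 5.8x4 + 1.85x5 ≥ 3.15   (density contribution)
  x1, x2, x3, x4, x5 ≥ 0.
At the optimum only chrome yellow, carbon black are positive (calcium carbonate, barium sulfate, titanium dioxide = 0). Binding constraints: red component and hiding power.
So chrome yellow = 1.68 kg, carbon black = 0.4927 kg.
Total cost: 5.96·1.68 + 3.22·0.4927 = 11.5993.

$11.60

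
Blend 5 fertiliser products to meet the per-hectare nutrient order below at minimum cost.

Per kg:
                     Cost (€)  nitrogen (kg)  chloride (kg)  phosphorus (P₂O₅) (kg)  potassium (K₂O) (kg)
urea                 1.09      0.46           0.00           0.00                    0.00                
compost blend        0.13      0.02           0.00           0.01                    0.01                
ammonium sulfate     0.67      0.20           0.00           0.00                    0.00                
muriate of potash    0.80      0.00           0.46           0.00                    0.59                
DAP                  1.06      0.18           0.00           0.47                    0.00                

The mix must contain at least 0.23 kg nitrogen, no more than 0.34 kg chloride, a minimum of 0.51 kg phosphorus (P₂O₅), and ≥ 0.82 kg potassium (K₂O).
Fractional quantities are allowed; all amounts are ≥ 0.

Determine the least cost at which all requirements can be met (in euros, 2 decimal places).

Set it up as a linear program. Let x1 = kg of urea, x2 = kg of compost blend, x3 = kg of ammonium sulfate, x4 = kg of muriate of potash, x5 = kg of DAP.
Minimise 1.09x1 + 0.13x2 + 0.67x3 + 0.8x4 + 1.06x5 with:
  0.46x1 + 0.02x2 + 0.2x3 + 0.18x5 ≥ 0.23   (nitrogen)
  0.46x4 ≤ 0.34   (chloride)
  0.01x2 + 0.47x5 ≥ 0.51   (phosphorus (P₂O₅))
  0.01x2 + 0.59x4 ≥ 0.82   (potassium (K₂O))
  x1, x2, x3, x4, x5 ≥ 0.
The minimum-cost mix takes nothing from urea, ammonium sulfate — only compost blend, muriate of potash, DAP. The chloride, phosphorus (P₂O₅), potassium (K₂O) requirements are met with equality.
Optimal quantities: compost blend = 38.39 kg, muriate of potash = 0.7391 kg, DAP = 0.2683 kg.
Objective = 0.13·38.39 + 0.8·0.7391 + 1.06·0.2683 = 5.8664.

€5.87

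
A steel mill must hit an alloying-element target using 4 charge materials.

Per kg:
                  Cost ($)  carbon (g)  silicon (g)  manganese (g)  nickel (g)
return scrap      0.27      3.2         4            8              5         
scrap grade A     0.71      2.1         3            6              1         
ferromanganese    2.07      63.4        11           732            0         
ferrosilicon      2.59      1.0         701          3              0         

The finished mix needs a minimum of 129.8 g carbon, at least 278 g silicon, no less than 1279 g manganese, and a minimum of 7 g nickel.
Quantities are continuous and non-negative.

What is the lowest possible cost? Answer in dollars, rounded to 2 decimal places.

Treat it as an LP. Let x1 = kg of return scrap, x2 = kg of scrap grade A, x3 = kg of ferromanganese, x4 = kg of ferrosilicon.
min 0.27x1 + 0.71x2 + 2.07x3 + 2.59x4 s.t.:
  3.2x1 + 2.1x2 + 63.4x3 + 1x4 ≥ 129.8   (carbon)
  4x1 + 3x2 + 11x3 + 701x4 ≥ 278   (silicon)
  8x1 + 6x2 + 732x3 + 3x4 ≥ 1279   (manganese)
  5x1 + 1x2 ≥ 7   (nickel)
  x1, x2, x3, x4 ≥ 0.
At the optimum only return scrap, ferromanganese, ferrosilicon are positive (scrap grade A = 0). The carbon, silicon, nickel requirements are met with equality.
That vertex is x1 = 1.4, x3 = 1.971, x4 = 0.3577.
Objective = 0.27·1.4 + 2.07·1.971 + 2.59·0.3577 = 5.3844.

$5.38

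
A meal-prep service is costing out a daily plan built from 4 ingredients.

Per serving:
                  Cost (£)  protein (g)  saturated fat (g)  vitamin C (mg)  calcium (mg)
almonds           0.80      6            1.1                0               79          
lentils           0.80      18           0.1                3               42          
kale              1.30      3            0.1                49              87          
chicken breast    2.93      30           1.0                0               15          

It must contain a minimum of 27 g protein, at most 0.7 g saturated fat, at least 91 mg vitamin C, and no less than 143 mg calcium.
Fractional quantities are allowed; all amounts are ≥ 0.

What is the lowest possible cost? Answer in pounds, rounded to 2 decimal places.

£3.28

Let x1 = servings of almonds, x2 = servings of lentils, x3 = servings of kale, x4 = servings of chicken breast.
Minimize 0.8x1 + 0.8x2 + 1.3x3 + 2.93x4 subject to:
  6x1 + 18x2 + 3x3 + 30x4 ≥ 27   (protein)
  1.1x1 + 0.1x2 + 0.1x3 + 1x4 ≤ 0.7   (saturated fat)
  3x2 + 49x3 ≥ 91   (vitamin C)
  79x1 + 42x2 + 87x3 + 15x4 ≥ 143   (calcium)
  x1, x2, x3, x4 ≥ 0.
The cheapest feasible vertex uses only lentils, kale; almonds, chicken breast are not used. There the protein and vitamin C constraints are tight.
Optimal quantities: lentils = 1.203 servings, kale = 1.784 servings.
Hence cost = 0.8·1.203 + 1.3·1.784 = £3.2816.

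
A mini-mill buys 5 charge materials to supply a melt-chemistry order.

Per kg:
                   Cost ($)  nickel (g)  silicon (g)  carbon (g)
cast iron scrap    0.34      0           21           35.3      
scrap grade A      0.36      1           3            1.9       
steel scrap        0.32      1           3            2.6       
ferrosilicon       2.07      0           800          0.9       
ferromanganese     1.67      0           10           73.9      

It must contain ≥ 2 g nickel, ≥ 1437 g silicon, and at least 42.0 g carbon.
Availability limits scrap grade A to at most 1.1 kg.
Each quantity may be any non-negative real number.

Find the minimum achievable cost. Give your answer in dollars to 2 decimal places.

$4.63

Let x1 = kg of cast iron scrap, x2 = kg of scrap grade A, x3 = kg of steel scrap, x4 = kg of ferrosilicon, x5 = kg of ferromanganese.
min 0.34x1 + 0.36x2 + 0.32x3 + 2.07x4 + 1.67x5 s.t.:
  1x2 + 1x3 ≥ 2   (nickel)
  21x1 + 3x2 + 3x3 + 800x4 + 10x5 ≥ 1437   (silicon)
  35.3x1 + 1.9x2 + 2.6x3 + 0.9x4 + 73.9x5 ≥ 42   (carbon)
  x2 ≤ 1.1
  x1, x2, x3, x4, x5 ≥ 0.
The minimum-cost mix takes nothing from scrap grade A, ferromanganese — only cast iron scrap, steel scrap, ferrosilicon. Binding constraints: nickel, silicon, carbon.
So cast iron scrap = 0.9976 kg, steel scrap = 2 kg, ferrosilicon = 1.763 kg.
Cost = 0.34·0.9976 + 0.32·2 + 2.07·1.763 = 4.6286.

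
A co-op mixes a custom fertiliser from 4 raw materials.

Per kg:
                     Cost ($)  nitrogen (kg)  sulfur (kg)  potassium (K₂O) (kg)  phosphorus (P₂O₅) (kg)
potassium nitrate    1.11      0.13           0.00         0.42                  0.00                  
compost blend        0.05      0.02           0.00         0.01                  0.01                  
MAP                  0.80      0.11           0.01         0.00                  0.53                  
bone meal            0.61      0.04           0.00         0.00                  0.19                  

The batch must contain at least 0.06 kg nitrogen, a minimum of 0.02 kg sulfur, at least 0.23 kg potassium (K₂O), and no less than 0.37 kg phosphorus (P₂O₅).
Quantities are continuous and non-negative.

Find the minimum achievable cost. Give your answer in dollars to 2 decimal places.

$2.21

Treat it as an LP. Let x1 = kg of potassium nitrate, x2 = kg of compost blend, x3 = kg of MAP, x4 = kg of bone meal.
Minimise 1.11x1 + 0.05x2 + 0.8x3 + 0.61x4 subject to:
  0.13x1 + 0.02x2 + 0.11x3 + 0.04x4 ≥ 0.06   (nitrogen)
  0.01x3 ≥ 0.02   (sulfur)
  0.42x1 + 0.01x2 ≥ 0.23   (potassium (K₂O))
  0.01x2 + 0.53x3 + 0.19x4 ≥ 0.37   (phosphorus (P₂O₅))
  x1, x2, x3, x4 ≥ 0.
At the optimum only potassium nitrate, MAP are positive (compost blend, bone meal = 0). There the sulfur and potassium (K₂O) constraints are tight.
Solving gives x1 = 0.5476, x3 = 2.
Hence cost = 1.11·0.5476 + 0.8·2 = $2.2078.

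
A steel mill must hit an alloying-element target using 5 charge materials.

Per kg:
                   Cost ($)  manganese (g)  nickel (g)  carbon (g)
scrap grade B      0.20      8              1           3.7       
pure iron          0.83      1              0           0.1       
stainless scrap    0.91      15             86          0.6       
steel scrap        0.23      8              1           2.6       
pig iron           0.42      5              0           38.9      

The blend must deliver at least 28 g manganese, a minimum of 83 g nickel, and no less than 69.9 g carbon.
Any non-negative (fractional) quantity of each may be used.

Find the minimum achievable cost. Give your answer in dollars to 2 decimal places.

Let x1 = kg of scrap grade B, x2 = kg of pure iron, x3 = kg of stainless scrap, x4 = kg of steel scrap, x5 = kg of pig iron.
min 0.2x1 + 0.83x2 + 0.91x3 + 0.23x4 + 0.42x5 s.t.:
  8x1 + 1x2 + 15x3 + 8x4 + 5x5 ≥ 28   (manganese)
  1x1 + 86x3 + 1x4 ≥ 83   (nickel)
  3.7x1 + 0.1x2 + 0.6x3 + 2.6x4 + 38.9x5 ≥ 69.9   (carbon)
  x1, x2, x3, x4, x5 ≥ 0.
The optimal basis is {scrap grade B, stainless scrap, pig iron}; pure iron, steel scrap drop out. There the manganese, nickel, carbon constraints are tight.
Optimal quantities: scrap grade B = 0.6276 kg, stainless scrap = 0.9578 kg, pig iron = 1.722 kg.
Total cost: 0.2·0.6276 + 0.91·0.9578 + 0.42·1.722 = 1.7204.

$1.72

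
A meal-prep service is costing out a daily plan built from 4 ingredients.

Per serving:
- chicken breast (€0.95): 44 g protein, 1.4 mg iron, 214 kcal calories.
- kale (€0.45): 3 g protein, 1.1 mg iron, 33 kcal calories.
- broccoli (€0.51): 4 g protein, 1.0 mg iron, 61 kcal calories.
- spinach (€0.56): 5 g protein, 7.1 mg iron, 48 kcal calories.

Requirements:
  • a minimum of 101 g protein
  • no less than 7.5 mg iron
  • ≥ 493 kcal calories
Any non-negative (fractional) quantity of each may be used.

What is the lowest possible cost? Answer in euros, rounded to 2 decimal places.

€2.46

Set it up as a linear program. Let x1 = servings of chicken breast, x2 = servings of kale, x3 = servings of broccoli, x4 = servings of spinach.
Minimize 0.95x1 + 0.45x2 + 0.51x3 + 0.56x4 s.t.:
  44x1 + 3x2 + 4x3 + 5x4 ≥ 101   (protein)
  1.4x1 + 1.1x2 + 1x3 + 7.1x4 ≥ 7.5   (iron)
  214x1 + 33x2 + 61x3 + 48x4 ≥ 493   (calories)
  x1, x2, x3, x4 ≥ 0.
The minimum-cost mix takes nothing from kale, broccoli — only chicken breast, spinach. There the protein and iron constraints are tight.
Optimal quantities: chicken breast = 2.225 servings, spinach = 0.6176 servings.
Cost = 0.95·2.225 + 0.56·0.6176 = 2.4596.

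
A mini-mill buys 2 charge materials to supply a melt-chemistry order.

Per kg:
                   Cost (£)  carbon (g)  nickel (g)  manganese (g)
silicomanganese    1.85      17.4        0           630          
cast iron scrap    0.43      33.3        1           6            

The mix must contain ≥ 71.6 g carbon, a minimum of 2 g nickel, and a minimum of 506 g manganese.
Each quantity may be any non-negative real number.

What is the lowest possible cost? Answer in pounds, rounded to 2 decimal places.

£2.31

This is a linear program. Let x1 = kg of silicomanganese, x2 = kg of cast iron scrap.
Minimise 1.85x1 + 0.43x2 subject to:
  17.4x1 + 33.3x2 ≥ 71.6   (carbon)
  1x2 ≥ 2   (nickel)
  630x1 + 6x2 ≥ 506   (manganese)
  x1, x2 ≥ 0.
Both inputs are positive at the optimum. The nickel and manganese requirements are met with equality.
So silicomanganese = 0.7841 kg, cast iron scrap = 2 kg.
Total cost: 1.85·0.7841 + 0.43·2 = 2.3106.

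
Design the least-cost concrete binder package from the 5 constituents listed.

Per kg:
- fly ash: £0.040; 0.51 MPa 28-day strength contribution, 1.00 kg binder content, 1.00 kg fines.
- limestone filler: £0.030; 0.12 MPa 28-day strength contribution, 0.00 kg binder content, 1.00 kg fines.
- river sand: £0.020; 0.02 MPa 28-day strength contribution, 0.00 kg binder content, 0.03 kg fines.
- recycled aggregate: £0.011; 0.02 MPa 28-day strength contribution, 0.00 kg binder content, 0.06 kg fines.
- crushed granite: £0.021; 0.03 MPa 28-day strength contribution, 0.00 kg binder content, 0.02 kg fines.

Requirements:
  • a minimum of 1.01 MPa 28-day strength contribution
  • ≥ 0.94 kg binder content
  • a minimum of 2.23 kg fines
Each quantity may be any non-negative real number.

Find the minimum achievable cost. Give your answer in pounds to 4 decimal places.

Set it up as a linear program. Let x1 = kg of fly ash, x2 = kg of limestone filler, x3 = kg of river sand, x4 = kg of recycled aggregate, x5 = kg of crushed granite.
Minimize 0.04x1 + 0.03x2 + 0.02x3 + 0.011x4 + 0.021x5 with:
  0.51x1 + 0.12x2 + 0.02x3 + 0.02x4 + 0.03x5 ≥ 1.01   (28-day strength contribution)
  1x1 ≥ 0.94   (binder content)
  1x1 + 1x2 + 0.03x3 + 0.06x4 + 0.02x5 ≥ 2.23   (fines)
  x1, x2, x3, x4, x5 ≥ 0.
The minimum-cost mix takes nothing from river sand, recycled aggregate, crushed granite — only fly ash, limestone filler. Binding constraints: 28-day strength contribution and fines.
Solving gives x1 = 1.9036, x2 = 0.32641.
Hence cost = 0.04·1.9036 + 0.03·0.32641 = £0.085936.

£0.0859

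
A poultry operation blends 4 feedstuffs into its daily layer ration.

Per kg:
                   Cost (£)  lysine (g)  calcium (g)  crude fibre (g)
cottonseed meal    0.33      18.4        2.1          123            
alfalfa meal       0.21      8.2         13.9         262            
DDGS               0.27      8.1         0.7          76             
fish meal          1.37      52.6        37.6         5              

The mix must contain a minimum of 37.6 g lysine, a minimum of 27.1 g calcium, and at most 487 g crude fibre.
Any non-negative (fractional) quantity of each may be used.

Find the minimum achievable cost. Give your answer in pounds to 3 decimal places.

£0.826

Set it up as a linear program. Let x1 = kg of cottonseed meal, x2 = kg of alfalfa meal, x3 = kg of DDGS, x4 = kg of fish meal.
min 0.33x1 + 0.21x2 + 0.27x3 + 1.37x4 subject to:
  18.4x1 + 8.2x2 + 8.1x3 + 52.6x4 ≥ 37.6   (lysine)
  2.1x1 + 13.9x2 + 0.7x3 + 37.6x4 ≥ 27.1   (calcium)
  123x1 + 262x2 + 76x3 + 5x4 ≤ 487   (crude fibre)
  x1, x2, x3, x4 ≥ 0.
The optimal basis is {cottonseed meal, alfalfa meal, fish meal}; DDGS drops out. There the lysine, calcium, crude fibre constraints are tight.
So cottonseed meal = 0.9912 kg, alfalfa meal = 1.391 kg, fish meal = 0.1513 kg.
Cost = 0.33·0.9912 + 0.21·1.391 + 1.37·0.1513 = 0.82649.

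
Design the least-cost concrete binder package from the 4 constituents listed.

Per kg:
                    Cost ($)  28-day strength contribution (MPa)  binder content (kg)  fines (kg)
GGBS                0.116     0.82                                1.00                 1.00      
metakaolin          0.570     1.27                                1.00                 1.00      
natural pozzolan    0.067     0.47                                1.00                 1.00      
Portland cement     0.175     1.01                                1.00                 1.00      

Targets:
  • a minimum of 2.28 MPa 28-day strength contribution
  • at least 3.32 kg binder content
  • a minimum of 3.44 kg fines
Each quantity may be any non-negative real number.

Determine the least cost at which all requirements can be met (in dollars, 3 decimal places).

$0.323

This is a linear program. Let x1 = kg of GGBS, x2 = kg of metakaolin, x3 = kg of natural pozzolan, x4 = kg of Portland cement.
min 0.116x1 + 0.57x2 + 0.067x3 + 0.175x4 s.t.:
  0.82x1 + 1.27x2 + 0.47x3 + 1.01x4 ≥ 2.28   (28-day strength contribution)
  1x1 + 1x2 + 1x3 + 1x4 ≥ 3.32   (binder content)
  1x1 + 1x2 + 1x3 + 1x4 ≥ 3.44   (fines)
  x1, x2, x3, x4 ≥ 0.
At the optimum only GGBS, natural pozzolan are positive (metakaolin, Portland cement = 0). There the 28-day strength contribution and fines constraints are tight.
Optimal quantities: GGBS = 1.895 kg, natural pozzolan = 1.545 kg.
Objective = 0.116·1.895 + 0.067·1.545 = 0.32334.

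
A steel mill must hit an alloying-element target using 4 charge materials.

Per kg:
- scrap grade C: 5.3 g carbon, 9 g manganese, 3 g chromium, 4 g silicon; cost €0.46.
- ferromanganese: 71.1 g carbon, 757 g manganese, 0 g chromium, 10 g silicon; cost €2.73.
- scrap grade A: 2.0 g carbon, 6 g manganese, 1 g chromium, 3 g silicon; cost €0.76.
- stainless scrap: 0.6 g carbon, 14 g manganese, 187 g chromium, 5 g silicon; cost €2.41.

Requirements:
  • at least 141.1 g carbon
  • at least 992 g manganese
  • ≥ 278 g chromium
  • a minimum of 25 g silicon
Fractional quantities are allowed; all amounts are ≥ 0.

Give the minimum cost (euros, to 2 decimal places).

Let x1 = kg of scrap grade C, x2 = kg of ferromanganese, x3 = kg of scrap grade A, x4 = kg of stainless scrap.
Minimise 0.46x1 + 2.73x2 + 0.76x3 + 2.41x4 with:
  5.3x1 + 71.1x2 + 2x3 + 0.6x4 ≥ 141.1   (carbon)
  9x1 + 757x2 + 6x3 + 14x4 ≥ 992   (manganese)
  3x1 + 1x3 + 187x4 ≥ 278   (chromium)
  4x1 + 10x2 + 3x3 + 5x4 ≥ 25   (silicon)
  x1, x2, x3, x4 ≥ 0.
The cheapest feasible vertex uses only ferromanganese, stainless scrap; scrap grade C, scrap grade A are not used. The carbon and chromium requirements are met with equality.
Optimal quantities: ferromanganese = 1.972 kg, stainless scrap = 1.487 kg.
Hence cost = 2.73·1.972 + 2.41·1.487 = €8.9672.

€8.97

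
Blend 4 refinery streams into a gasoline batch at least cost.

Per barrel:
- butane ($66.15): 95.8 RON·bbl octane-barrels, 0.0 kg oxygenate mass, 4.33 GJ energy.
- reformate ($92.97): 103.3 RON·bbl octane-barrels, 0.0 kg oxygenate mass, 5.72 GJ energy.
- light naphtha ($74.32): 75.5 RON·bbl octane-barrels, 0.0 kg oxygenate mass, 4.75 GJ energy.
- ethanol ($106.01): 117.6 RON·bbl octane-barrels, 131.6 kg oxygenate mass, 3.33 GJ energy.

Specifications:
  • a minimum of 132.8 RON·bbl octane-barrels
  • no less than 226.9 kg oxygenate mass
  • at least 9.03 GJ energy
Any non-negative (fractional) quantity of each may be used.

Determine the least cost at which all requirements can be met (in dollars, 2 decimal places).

Let x1 = barrels of butane, x2 = barrels of reformate, x3 = barrels of light naphtha, x4 = barrels of ethanol.
Minimize 66.15x1 + 92.97x2 + 74.32x3 + 106.01x4 with:
  95.8x1 + 103.3x2 + 75.5x3 + 117.6x4 ≥ 132.8   (octane-barrels)
  131.6x4 ≥ 226.9   (oxygenate mass)
  4.33x1 + 5.72x2 + 4.75x3 + 3.33x4 ≥ 9.03   (energy)
  x1, x2, x3, x4 ≥ 0.
The minimum-cost mix takes nothing from reformate, light naphtha — only butane, ethanol. Binding constraints: oxygenate mass and energy.
Optimal quantities: butane = 0.75948 barrels, ethanol = 1.7242 barrels.
Cost = 66.15·0.75948 + 106.01·1.7242 = 233.0220.

$233.02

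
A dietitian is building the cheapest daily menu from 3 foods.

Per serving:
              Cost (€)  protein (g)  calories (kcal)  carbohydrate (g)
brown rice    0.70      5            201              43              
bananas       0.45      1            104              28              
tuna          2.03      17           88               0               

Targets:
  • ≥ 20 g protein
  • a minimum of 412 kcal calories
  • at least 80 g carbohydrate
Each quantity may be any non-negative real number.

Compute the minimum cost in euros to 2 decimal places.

This is a linear program. Let x1 = servings of brown rice, x2 = servings of bananas, x3 = servings of tuna.
Minimise 0.7x1 + 0.45x2 + 2.03x3 s.t.:
  5x1 + 1x2 + 17x3 ≥ 20   (protein)
  201x1 + 104x2 + 88x3 ≥ 412   (calories)
  43x1 + 28x2 ≥ 80   (carbohydrate)
  x1, x2, x3 ≥ 0.
At the optimum only brown rice, tuna are positive (bananas = 0). Binding constraints: protein and carbohydrate.
So brown rice = 1.86 servings, tuna = 0.6293 servings.
Objective = 0.7·1.86 + 2.03·0.6293 = 2.5795.

€2.58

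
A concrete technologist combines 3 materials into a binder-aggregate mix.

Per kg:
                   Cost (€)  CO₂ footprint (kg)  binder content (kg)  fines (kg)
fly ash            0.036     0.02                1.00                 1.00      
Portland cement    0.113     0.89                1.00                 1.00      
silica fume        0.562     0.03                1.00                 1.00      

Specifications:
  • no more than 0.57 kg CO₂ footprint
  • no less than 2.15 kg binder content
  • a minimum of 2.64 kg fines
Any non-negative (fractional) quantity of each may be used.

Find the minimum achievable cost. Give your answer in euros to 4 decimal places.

€0.0950

Set it up as a linear program. Let x1 = kg of fly ash, x2 = kg of Portland cement, x3 = kg of silica fume.
Minimise 0.036x1 + 0.113x2 + 0.562x3 s.t.:
  0.02x1 + 0.89x2 + 0.03x3 ≤ 0.57   (CO₂ footprint)
  1x1 + 1x2 + 1x3 ≥ 2.15   (binder content)
  1x1 + 1x2 + 1x3 ≥ 2.64   (fines)
  x1, x2, x3 ≥ 0.
The cheapest feasible vertex uses only fly ash; Portland cement, silica fume are not used. Binding constraint: fines.
So fly ash = 2.64 kg.
Total cost: 0.036·2.64 = 0.095040.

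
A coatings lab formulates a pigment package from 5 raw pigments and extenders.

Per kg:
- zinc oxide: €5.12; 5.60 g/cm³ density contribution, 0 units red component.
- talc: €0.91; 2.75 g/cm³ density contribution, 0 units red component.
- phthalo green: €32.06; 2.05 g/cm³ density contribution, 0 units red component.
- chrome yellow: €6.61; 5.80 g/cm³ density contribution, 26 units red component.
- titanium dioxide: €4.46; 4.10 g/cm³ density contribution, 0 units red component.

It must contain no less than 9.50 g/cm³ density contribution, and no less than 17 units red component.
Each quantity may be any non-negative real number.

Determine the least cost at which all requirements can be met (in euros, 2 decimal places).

Let x1 = kg of zinc oxide, x2 = kg of talc, x3 = kg of phthalo green, x4 = kg of chrome yellow, x5 = kg of titanium dioxide.
Minimize 5.12x1 + 0.91x2 + 32.06x3 + 6.61x4 + 4.46x5 s.t.:
  5.6x1 + 2.75x2 + 2.05x3 + 5.8x4 + 4.1x5 ≥ 9.5   (density contribution)
  26x4 ≥ 17   (red component)
  x1, x2, x3, x4, x5 ≥ 0.
At the optimum only talc, chrome yellow are positive (zinc oxide, phthalo green, titanium dioxide = 0). Binding constraints: density contribution and red component.
Optimal quantities: talc = 2.076 kg, chrome yellow = 0.6538 kg.
Objective = 0.91·2.076 + 6.61·0.6538 = 6.2108.

€6.21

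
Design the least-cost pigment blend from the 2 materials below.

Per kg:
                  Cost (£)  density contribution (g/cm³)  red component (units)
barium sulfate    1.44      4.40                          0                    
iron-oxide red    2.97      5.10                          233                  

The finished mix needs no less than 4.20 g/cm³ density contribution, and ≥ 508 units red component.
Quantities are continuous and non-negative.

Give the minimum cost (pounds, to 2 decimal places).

Let x1 = kg of barium sulfate, x2 = kg of iron-oxide red.
Minimise 1.44x1 + 2.97x2 subject to:
  4.4x1 + 5.1x2 ≥ 4.2   (density contribution)
  233x2 ≥ 508   (red component)
  x1, x2 ≥ 0.
The optimal basis is {iron-oxide red}; barium sulfate drops out. The red component requirement is met with equality.
So iron-oxide red = 2.1803 kg.
Total cost: 2.97·2.1803 = 6.4755.

£6.48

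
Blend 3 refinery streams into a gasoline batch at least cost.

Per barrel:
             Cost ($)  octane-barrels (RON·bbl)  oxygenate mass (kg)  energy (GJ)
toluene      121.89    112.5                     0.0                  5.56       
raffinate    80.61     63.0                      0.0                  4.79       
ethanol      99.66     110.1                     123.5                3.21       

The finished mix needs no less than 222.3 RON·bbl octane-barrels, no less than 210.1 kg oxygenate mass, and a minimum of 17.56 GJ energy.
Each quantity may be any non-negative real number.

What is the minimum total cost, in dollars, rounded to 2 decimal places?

$373.16

Set it up as a linear program. Let x1 = barrels of toluene, x2 = barrels of raffinate, x3 = barrels of ethanol.
Minimize 121.89x1 + 80.61x2 + 99.66x3 with:
  112.5x1 + 63x2 + 110.1x3 ≥ 222.3   (octane-barrels)
  123.5x3 ≥ 210.1   (oxygenate mass)
  5.56x1 + 4.79x2 + 3.21x3 ≥ 17.56   (energy)
  x1, x2, x3 ≥ 0.
The cheapest feasible vertex uses only raffinate, ethanol; toluene is not used. The oxygenate mass and energy requirements are met with equality.
That vertex is x2 = 2.52591, x3 = 1.70121.
Objective = 80.61·2.52591 + 99.66·1.70121 = 373.1562.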